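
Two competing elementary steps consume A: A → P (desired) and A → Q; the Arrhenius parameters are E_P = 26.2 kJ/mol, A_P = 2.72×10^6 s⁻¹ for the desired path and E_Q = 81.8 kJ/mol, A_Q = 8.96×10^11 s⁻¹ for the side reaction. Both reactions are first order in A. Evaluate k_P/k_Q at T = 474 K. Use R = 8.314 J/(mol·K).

4.07

Since both paths have the same order in A, the concentration cancels and S_{P/Q} = k_P/k_Q = (A_P/A_Q)·exp[(E_Q−E_P)/(RT)].
(E_Q−E_P)/(RT) = (81.8−26.2)×10³/(8.314×474) = 55600/3941 = 14.11.
k_P/k_Q = (2.72×10^6/8.96×10^11)·exp(14.11) = 3.036×10^-6 × 1.341×10^6 = 4.07.
Since E_P < E_Q, lowering the temperature improves selectivity toward P.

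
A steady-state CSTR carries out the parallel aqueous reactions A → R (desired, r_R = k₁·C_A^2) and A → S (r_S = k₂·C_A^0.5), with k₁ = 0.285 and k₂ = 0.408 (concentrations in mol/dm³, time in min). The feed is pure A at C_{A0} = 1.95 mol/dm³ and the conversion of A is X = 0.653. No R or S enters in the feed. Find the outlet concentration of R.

0.356 mol/dm³

Exit C_A = C_{A0}(1−X) = 1.95×0.347 = 0.6766 mol/dm³.
A CSTR operates uniformly at the exit composition, giving r_R = 0.1305 and r_S = 0.3356 (each k·C_A^n at C_A = 0.6766).
Fraction of consumed A going to R: r_R/(r_R+r_S) = 0.2800.
C_R = 0.2800·C_{A0}·X = 0.2800×1.95×0.653 = 0.356 mol/dm³.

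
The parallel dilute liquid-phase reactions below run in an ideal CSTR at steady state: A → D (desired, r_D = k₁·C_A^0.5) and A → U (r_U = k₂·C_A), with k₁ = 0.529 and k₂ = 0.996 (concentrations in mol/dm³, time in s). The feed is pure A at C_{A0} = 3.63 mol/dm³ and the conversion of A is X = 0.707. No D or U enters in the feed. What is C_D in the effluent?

Exit C_A = C_{A0}(1−X) = 3.63×0.293 = 1.064 mol/dm³.
In a CSTR the entire volume is at exit conditions, so r_D = 0.529×1.064^0.5 = 0.5456 and r_U = 0.996×1.064 = 1.059.
Fraction of consumed A going to D: r_D/(r_D+r_U) = 0.3399.
C_D = 0.3399·C_{A0}·X = 0.3399×3.63×0.707 = 0.872 mol/dm³.

0.872 mol/dm³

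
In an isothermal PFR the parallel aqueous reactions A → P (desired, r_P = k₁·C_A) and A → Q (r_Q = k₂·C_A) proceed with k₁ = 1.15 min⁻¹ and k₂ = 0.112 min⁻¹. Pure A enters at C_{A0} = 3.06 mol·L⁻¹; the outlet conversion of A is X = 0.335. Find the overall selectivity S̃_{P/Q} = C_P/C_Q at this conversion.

10.3

C_A = C_{A0}(1−X) = 2.035 mol·L⁻¹.
Both paths are first order in A, so the instantaneous fraction to P is constant: dC_P/d(−C_A) = k₁/(k₁+k₂) = 0.9113.
C_P = 0.9113·(C_{A0}−C_A) = 0.9113×1.025 = 0.934 mol·L⁻¹.
C_Q = (C_{A0}−C_A)−C_P = 0.09098 mol·L⁻¹; S̃_{P/Q} = 0.9341/0.09098 = 10.3.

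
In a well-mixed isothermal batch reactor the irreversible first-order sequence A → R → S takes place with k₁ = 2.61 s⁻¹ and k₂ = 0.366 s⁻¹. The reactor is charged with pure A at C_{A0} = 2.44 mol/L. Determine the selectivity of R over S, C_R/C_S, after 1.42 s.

For first-order series with pure A initially, C_R(t) = k₁C_{A0}/(k₂−k₁)·(e^(−k₁t) − e^(−k₂t)).
e^(−k₁t) = e^(−2.61×1.42) = e^(−3.706) = 0.02457; e^(−k₂t) = e^(−0.5197) = 0.5947.
C_R = 2.61×2.44/(0.366−2.61) × (0.02457−0.5947) = (-2.838)×(-0.5701) = 1.618 mol/L.
C_A = C_{A0}e^(−k₁t) = 0.05995 mol/L, so C_S = C_{A0}−C_A−C_R = 0.7621 mol/L; C_R/C_S = 2.12.

2.12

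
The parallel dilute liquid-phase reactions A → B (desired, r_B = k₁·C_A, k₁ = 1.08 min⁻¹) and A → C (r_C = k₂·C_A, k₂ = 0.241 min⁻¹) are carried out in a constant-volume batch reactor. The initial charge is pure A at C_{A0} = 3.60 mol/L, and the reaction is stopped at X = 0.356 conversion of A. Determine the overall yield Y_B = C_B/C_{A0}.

C_A = C_{A0}(1−X) = 2.318 mol/L.
Both paths are first order in A, so the instantaneous fraction to B is constant: dC_B/d(−C_A) = k₁/(k₁+k₂) = 0.8176.
C_B = 0.8176·(C_{A0}−C_A) = 0.8176×1.282 = 1.05 mol/L.
Y_B = C_B/C_{A0} = 1.048/3.60 = 0.291.

0.291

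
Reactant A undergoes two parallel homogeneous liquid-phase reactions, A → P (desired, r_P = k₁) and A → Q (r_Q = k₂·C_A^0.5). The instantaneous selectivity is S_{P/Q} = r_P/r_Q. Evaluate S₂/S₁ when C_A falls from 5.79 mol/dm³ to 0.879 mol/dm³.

2.57

S_{P/Q} = (k₁/k₂)·C_A^-0.5, so S₂/S₁ = (C_{A,2}/C_{A,1})^-0.5.
= (0.879/5.79)^(-0.5) = (0.1518)^(-0.5) = 2.57.
Selectivity toward P rises as C_A falls — low-concentration operation is favoured.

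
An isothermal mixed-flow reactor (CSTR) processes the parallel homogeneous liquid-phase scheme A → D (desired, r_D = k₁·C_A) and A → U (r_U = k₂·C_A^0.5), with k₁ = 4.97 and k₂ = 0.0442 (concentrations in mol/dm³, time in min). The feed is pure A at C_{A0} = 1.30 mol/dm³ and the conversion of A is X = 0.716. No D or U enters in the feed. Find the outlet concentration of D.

Exit C_A = C_{A0}(1−X) = 1.30×0.284 = 0.3692 mol/dm³.
A CSTR operates uniformly at the exit composition, giving r_D = 1.835 and r_U = 0.02686 (each k·C_A^n at C_A = 0.3692).
Fraction of consumed A going to D: r_D/(r_D+r_U) = 0.9856.
C_D = 0.9856·C_{A0}·X = 0.9856×1.30×0.716 = 0.917 mol/dm³.

0.917 mol/dm³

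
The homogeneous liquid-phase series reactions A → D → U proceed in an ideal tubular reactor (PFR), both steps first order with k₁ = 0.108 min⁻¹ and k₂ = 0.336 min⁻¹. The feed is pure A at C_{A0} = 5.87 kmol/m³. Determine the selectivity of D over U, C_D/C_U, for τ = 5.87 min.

0.652

The intermediate concentration in a first-order A→B→C sequence is C_D = k₁C_{A0}(e^(−k₁τ) − e^(−k₂τ))/(k₂−k₁).
e^(−k₁τ) = e^(−0.108×5.87) = e^(−0.6340) = 0.5305; e^(−k₂τ) = e^(−1.972) = 0.1391.
C_D = 0.108×5.87/(0.336−0.108) × (0.5305−0.1391) = 2.781×0.3914 = 1.088 kmol/m³.
C_A = C_{A0}e^(−k₁τ) = 3.114 kmol/m³, so C_U = C_{A0}−C_A−C_D = 1.668 kmol/m³; C_D/C_U = 0.652.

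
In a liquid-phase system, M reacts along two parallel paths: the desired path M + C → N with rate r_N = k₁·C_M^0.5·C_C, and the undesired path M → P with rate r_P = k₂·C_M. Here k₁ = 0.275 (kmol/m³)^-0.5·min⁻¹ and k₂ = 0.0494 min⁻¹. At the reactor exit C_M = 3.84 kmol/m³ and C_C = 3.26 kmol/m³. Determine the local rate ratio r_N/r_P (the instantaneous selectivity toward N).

S_{N/P} = r_N/r_P = (k₁·C_M^0.5·C_C)/(k₂·C_M) = (k₁/k₂)·C_M^-0.5·C_C.
= (0.275×3.840^0.5×3.260) / (0.0494×3.840) = 1.757/0.1897 = 9.26.
The undesired path is higher order in M, so low C_M (CSTR or dilute feed) favours N.

9.26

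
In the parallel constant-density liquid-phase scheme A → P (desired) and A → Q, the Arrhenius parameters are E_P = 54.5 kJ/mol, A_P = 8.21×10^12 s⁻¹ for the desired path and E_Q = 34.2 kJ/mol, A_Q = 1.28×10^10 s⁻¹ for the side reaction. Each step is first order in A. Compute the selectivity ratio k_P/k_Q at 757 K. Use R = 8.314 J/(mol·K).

25.5

k_P/k_Q = (A_P/A_Q)·exp[−(E_P−E_Q)/(RT)] = (A_P/A_Q)·exp[(E_Q−E_P)/(RT)].
(E_Q−E_P)/(RT) = (34.2−54.5)×10³/(8.314×757) = -20300/6294 = -3.225.
k_P/k_Q = (8.21×10^12/1.28×10^10)·exp(-3.225) = 641.4 × 0.03974 = 25.5.
Since E_P > E_Q, raising the temperature improves selectivity toward P.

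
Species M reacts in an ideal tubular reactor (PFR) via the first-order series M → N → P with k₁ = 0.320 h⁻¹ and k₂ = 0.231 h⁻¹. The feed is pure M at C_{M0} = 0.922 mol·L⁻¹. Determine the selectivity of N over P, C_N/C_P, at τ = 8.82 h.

For first-order series with pure M initially, C_N(τ) = k₁C_{M0}/(k₂−k₁)·(e^(−k₁τ) − e^(−k₂τ)).
e^(−k₁τ) = e^(−0.320×8.82) = e^(−2.822) = 0.05946; e^(−k₂τ) = e^(−2.037) = 0.1304.
C_N = 0.320×0.922/(0.231−0.320) × (0.05946−0.1304) = (-3.315)×(-0.07090) = 0.2350 mol·L⁻¹.
C_M = C_{M0}e^(−k₁τ) = 0.05482 mol·L⁻¹, so C_P = C_{M0}−C_M−C_N = 0.6321 mol·L⁻¹; C_N/C_P = 0.372.

0.372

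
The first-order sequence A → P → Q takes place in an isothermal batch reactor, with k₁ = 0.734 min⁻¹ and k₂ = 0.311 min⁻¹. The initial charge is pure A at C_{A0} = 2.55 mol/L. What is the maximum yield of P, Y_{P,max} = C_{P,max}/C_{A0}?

For a first-order series the maximum intermediate yield is C_{P,max}/C_{A0} = (k₁/k₂)^[k₂/(k₂−k₁)].
= (0.734/0.311)^(0.311/(0.311−0.734)) = (2.360)^(-0.7352) = 0.5319.

0.532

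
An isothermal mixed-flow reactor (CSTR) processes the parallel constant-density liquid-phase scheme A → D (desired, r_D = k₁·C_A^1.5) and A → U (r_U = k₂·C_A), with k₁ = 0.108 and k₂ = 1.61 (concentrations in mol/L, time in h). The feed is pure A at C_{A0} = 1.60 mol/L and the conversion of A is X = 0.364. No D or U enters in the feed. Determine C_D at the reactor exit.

0.0369 mol/L

Exit C_A = C_{A0}(1−X) = 1.60×0.636 = 1.018 mol/L.
A CSTR operates uniformly at the exit composition, giving r_D = 0.1109 and r_U = 1.638 (each k·C_A^n at C_A = 1.018).
Fraction of consumed A going to D: r_D/(r_D+r_U) = 0.06338.
C_D = 0.06338·C_{A0}·X = 0.06338×1.60×0.364 = 0.0369 mol/L.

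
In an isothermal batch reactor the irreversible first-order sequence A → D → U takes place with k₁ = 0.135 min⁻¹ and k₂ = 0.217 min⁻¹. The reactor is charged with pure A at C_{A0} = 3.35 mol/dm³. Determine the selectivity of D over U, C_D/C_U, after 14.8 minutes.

For first-order series with pure A initially, C_D(t) = k₁C_{A0}/(k₂−k₁)·(e^(−k₁t) − e^(−k₂t)).
e^(−k₁t) = e^(−0.135×14.8) = e^(−1.998) = 0.1356; e^(−k₂t) = e^(−3.212) = 0.04029.
C_D = 0.135×3.35/(0.217−0.135) × (0.1356−0.04029) = 5.515×0.09531 = 0.5257 mol/dm³.
C_A = C_{A0}e^(−k₁t) = 0.4543 mol/dm³, so C_U = C_{A0}−C_A−C_D = 2.370 mol/dm³; C_D/C_U = 0.222.

0.222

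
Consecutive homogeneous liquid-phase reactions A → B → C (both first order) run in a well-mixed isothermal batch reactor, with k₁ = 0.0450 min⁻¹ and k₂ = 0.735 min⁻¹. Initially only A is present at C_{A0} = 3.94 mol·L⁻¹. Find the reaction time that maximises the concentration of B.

4.05 min

Setting dC_B/dt = 0 gives t_opt = ln(k₂/k₁)/(k₂−k₁).
= ln(0.735/0.0450)/(0.735−0.0450) = ln(16.33)/0.6900 = 2.793/0.6900 = 4.05 min.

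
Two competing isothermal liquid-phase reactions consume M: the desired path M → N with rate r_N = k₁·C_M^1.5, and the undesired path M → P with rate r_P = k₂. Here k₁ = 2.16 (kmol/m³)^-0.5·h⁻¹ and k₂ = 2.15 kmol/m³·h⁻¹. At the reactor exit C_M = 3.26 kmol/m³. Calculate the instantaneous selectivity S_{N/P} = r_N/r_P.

S_{N/P} = r_N/r_P = (k₁·C_M^1.5)/(k₂) = (k₁/k₂)·C_M^1.5.
= (2.16×3.260^1.5) / (2.15) = 12.71/2.150 = 5.91.

5.91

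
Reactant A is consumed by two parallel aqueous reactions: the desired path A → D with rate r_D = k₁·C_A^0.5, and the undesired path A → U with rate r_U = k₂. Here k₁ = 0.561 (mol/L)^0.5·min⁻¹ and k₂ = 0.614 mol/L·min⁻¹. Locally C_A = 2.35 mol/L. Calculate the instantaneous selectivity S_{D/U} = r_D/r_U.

1.40

S_{D/U} = r_D/r_U = (k₁·C_A^0.5)/(k₂) = (k₁/k₂)·C_A^0.5.
= (0.561×2.350^0.5) / (0.614) = 0.8600/0.6140 = 1.40.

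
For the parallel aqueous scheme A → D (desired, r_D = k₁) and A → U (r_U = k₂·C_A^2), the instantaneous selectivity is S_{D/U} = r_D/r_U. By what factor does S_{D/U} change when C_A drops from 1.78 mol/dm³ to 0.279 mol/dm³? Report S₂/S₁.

40.7

S_{D/U} = (k₁/k₂)·C_A^-2, so S₂/S₁ = (C_{A,2}/C_{A,1})^-2.
= (0.279/1.78)^(-2) = (0.1567)^(-2) = 40.7.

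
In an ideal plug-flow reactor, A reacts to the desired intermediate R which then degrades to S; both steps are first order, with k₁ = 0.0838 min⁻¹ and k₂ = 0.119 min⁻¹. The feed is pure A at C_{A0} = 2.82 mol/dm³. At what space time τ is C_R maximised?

Setting dC_R/dτ = 0 gives τ_opt = ln(k₂/k₁)/(k₂−k₁).
= ln(0.119/0.0838)/(0.119−0.0838) = ln(1.420)/0.03520 = 0.3507/0.03520 = 9.96 min.

9.96 min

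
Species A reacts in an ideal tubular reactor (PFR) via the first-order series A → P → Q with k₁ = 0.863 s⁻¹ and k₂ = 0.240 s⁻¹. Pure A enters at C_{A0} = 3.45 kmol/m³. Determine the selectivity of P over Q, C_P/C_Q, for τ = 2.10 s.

Solving the coupled first-order balances gives C_P(τ) = [k₁/(k₂−k₁)]·C_{A0}·(e^(−k₁τ) − e^(−k₂τ)).
e^(−k₁τ) = e^(−0.863×2.10) = e^(−1.812) = 0.1633; e^(−k₂τ) = e^(−0.5040) = 0.6041.
C_P = 0.863×3.45/(0.240−0.863) × (0.1633−0.6041) = (-4.779)×(-0.4408) = 2.107 kmol/m³.
C_A = C_{A0}e^(−k₁τ) = 0.5633 kmol/m³, so C_Q = C_{A0}−C_A−C_P = 0.7799 kmol/m³; C_P/C_Q = 2.70.

2.70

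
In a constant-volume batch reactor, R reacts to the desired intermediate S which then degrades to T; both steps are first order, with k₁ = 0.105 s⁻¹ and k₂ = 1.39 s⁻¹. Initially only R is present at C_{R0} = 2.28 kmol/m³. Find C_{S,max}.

For a first-order series the maximum intermediate yield is C_{S,max}/C_{R0} = (k₁/k₂)^[k₂/(k₂−k₁)].
= (0.105/1.39)^(1.39/(1.39−0.105)) = (0.07554)^(1.082) = 0.06117.
C_{S,max} = 0.06117×2.28 = 0.139 kmol/m³.

0.139 kmol/m³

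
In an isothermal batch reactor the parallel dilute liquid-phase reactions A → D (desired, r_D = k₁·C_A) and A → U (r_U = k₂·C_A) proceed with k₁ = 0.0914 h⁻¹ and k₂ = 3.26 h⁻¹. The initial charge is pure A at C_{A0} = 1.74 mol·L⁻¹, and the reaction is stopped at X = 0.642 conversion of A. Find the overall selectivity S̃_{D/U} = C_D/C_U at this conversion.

C_A = C_{A0}(1−X) = 0.6229 mol·L⁻¹.
Both paths are first order in A, so the instantaneous fraction to D is constant: dC_D/d(−C_A) = k₁/(k₁+k₂) = 0.02727.
C_D = 0.02727·(C_{A0}−C_A) = 0.02727×1.117 = 0.0305 mol·L⁻¹.
C_U = (C_{A0}−C_A)−C_D = 1.087 mol·L⁻¹; S̃_{D/U} = 0.03047/1.087 = 0.0280.

0.0280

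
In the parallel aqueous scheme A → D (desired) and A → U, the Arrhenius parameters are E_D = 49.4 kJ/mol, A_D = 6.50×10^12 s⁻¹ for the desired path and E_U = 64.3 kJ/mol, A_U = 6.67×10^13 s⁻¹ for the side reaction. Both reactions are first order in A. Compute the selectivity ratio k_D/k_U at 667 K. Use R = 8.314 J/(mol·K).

1.43

With equal orders, S_{D/U} = k_D/k_U = (A_D/A_U)·exp[(E_U−E_D)/(RT)].
(E_U−E_D)/(RT) = (64.3−49.4)×10³/(8.314×667) = 14900/5545 = 2.687.
k_D/k_U = (6.50×10^12/6.67×10^13)·exp(2.687) = 0.09745 × 14.69 = 1.43.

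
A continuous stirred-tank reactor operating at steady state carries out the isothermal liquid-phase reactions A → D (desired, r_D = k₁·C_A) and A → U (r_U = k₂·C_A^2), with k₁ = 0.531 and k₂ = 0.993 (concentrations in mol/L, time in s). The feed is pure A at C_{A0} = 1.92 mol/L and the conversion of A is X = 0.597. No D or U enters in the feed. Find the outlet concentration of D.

Exit C_A = C_{A0}(1−X) = 1.92×0.403 = 0.7738 mol/L.
In a CSTR the entire volume is at exit conditions, so r_D = 0.531×0.7738 = 0.4109 and r_U = 0.993×0.7738^2 = 0.5945.
Fraction of consumed A going to D: r_D/(r_D+r_U) = 0.4087.
C_D = 0.4087·C_{A0}·X = 0.4087×1.92×0.597 = 0.468 mol/L.

0.468 mol/L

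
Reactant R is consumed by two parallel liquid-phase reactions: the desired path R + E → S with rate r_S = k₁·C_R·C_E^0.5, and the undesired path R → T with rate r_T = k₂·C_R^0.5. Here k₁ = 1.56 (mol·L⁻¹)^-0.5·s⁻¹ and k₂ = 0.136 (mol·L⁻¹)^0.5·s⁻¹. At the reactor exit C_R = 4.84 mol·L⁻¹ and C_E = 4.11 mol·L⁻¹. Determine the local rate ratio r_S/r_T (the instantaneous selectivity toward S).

51.2

S_{S/T} = r_S/r_T = (k₁·C_R·C_E^0.5)/(k₂·C_R^0.5) = (k₁/k₂)·C_R^0.5·C_E^0.5.
= (1.56×4.840×4.110^0.5) / (0.136×4.840^0.5) = 15.31/0.2992 = 51.2.
Since the desired path is higher order in R, keeping C_R high (PFR or concentrated feed) favours S.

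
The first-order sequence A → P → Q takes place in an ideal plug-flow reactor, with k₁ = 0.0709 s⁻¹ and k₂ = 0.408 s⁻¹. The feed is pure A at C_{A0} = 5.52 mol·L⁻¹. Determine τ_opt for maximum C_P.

5.19 s

The intermediate peaks when r₁ = r₂, i.e. k₁e^(−k₁τ) = k₂e^(−k₂τ), giving τ_opt = ln(k₂/k₁)/(k₂−k₁).
= ln(0.408/0.0709)/(0.408−0.0709) = ln(5.755)/0.3371 = 1.750/0.3371 = 5.19 s.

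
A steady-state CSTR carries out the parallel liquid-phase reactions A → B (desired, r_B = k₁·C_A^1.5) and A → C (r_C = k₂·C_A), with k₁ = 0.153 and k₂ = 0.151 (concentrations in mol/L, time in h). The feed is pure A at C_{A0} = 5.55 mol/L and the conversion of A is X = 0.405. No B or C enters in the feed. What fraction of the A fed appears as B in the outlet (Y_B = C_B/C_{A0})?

Exit C_A = C_{A0}(1−X) = 5.55×0.595 = 3.302 mol/L.
A CSTR operates uniformly at the exit composition, giving r_B = 0.9181 and r_C = 0.4986 (each k·C_A^n at C_A = 3.302).
Fraction of consumed A going to B: r_B/(r_B+r_C) = 0.6480.
C_B = 0.6480·C_{A0}·X = 0.6480×5.55×0.405 = 1.46 mol/L; Y_B = C_B/C_{A0} = 0.262.

0.262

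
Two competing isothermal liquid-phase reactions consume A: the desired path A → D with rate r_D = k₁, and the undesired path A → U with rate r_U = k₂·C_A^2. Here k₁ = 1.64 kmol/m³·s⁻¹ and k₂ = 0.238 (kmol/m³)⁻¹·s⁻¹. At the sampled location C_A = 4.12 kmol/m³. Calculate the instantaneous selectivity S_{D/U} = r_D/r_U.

S_{D/U} = r_D/r_U = (k₁)/(k₂·C_A^2) = (k₁/k₂)·C_A^-2.
= (1.64) / (0.238×4.120^2) = 1.640/4.040 = 0.406.

0.406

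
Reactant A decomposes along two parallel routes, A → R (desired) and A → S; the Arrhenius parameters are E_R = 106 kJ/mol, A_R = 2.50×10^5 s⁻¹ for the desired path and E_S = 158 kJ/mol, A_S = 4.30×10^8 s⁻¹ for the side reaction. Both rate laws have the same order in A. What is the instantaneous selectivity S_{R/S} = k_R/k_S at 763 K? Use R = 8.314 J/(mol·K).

2.11

Since both paths have the same order in A, the concentration cancels and S_{R/S} = k_R/k_S = (A_R/A_S)·exp[(E_S−E_R)/(RT)].
(E_S−E_R)/(RT) = (158−106)×10³/(8.314×763) = 52000/6344 = 8.197.
k_R/k_S = (2.50×10^5/4.30×10^8)·exp(8.197) = 5.814×10^-4 × 3631 = 2.11.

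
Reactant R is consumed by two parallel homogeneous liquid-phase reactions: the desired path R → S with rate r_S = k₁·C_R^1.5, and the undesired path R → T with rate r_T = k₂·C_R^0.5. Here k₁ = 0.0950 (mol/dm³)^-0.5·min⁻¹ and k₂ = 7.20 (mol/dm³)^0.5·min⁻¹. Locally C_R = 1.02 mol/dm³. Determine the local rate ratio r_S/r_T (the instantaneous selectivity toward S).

S_{S/T} = r_S/r_T = (k₁·C_R^1.5)/(k₂·C_R^0.5) = (k₁/k₂)·C_R.
= (0.0950×1.020^1.5) / (7.20×1.020^0.5) = 0.09786/7.272 = 0.0135.

0.0135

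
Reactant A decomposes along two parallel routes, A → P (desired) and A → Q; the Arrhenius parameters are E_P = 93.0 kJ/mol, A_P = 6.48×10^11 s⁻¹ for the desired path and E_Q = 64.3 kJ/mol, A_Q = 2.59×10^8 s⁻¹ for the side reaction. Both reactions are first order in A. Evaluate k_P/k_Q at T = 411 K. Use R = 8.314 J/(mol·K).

Since both paths have the same order in A, the concentration cancels and S_{P/Q} = k_P/k_Q = (A_P/A_Q)·exp[(E_Q−E_P)/(RT)].
(E_Q−E_P)/(RT) = (64.3−93.0)×10³/(8.314×411) = -28700/3417 = -8.399.
k_P/k_Q = (6.48×10^11/2.59×10^8)·exp(-8.399) = 2502 × 2.251×10^-4 = 0.563.

0.563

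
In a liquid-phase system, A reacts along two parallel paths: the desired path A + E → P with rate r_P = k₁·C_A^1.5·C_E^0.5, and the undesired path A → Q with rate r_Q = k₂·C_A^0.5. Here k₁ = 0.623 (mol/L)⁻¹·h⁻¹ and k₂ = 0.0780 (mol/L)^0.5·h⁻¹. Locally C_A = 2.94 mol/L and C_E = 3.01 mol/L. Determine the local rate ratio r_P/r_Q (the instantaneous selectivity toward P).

S_{P/Q} = r_P/r_Q = (k₁·C_A^1.5·C_E^0.5)/(k₂·C_A^0.5) = (k₁/k₂)·C_A·C_E^0.5.
= (0.623×2.940^1.5×3.010^0.5) / (0.0780×2.940^0.5) = 5.449/0.1337 = 40.7.
Since the desired path is higher order in A, keeping C_A high (PFR or concentrated feed) favours P.

40.7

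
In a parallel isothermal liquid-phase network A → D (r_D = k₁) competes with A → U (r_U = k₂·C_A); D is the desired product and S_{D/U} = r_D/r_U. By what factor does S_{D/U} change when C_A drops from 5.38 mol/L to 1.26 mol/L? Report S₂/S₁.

4.27

S_{D/U} = (k₁/k₂)·C_A⁻¹, so S₂/S₁ = (C_{A,2}/C_{A,1})⁻¹.
= 5.38/1.26 = 4.27.
Selectivity toward D rises as C_A falls — low-concentration operation is favoured.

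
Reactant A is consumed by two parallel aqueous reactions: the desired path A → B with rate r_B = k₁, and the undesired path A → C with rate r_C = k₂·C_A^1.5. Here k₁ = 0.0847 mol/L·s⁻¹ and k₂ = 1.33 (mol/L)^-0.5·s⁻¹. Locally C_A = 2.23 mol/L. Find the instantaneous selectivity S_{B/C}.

0.0191

S_{B/C} = r_B/r_C = (k₁)/(k₂·C_A^1.5) = (k₁/k₂)·C_A^-1.5.
= (0.0847) / (1.33×2.230^1.5) = 0.08470/4.429 = 0.0191.
The undesired path is higher order in A, so low C_A (CSTR or dilute feed) favours B.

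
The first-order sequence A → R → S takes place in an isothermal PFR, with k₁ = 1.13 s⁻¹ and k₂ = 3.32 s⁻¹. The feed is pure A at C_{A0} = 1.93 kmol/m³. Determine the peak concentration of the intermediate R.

0.377 kmol/m³

At the optimum, C_{R,max}/C_{A0} = (k₁/k₂)^[k₂/(k₂−k₁)].
= (1.13/3.32)^(3.32/(3.32−1.13)) = (0.3404)^(1.516) = 0.1952.
C_{R,max} = 0.1952×1.93 = 0.377 kmol/m³.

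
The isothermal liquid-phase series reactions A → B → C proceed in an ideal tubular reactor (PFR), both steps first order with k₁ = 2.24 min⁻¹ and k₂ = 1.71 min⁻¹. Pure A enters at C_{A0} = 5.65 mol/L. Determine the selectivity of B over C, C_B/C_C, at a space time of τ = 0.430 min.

2.01

The intermediate concentration in a first-order A→B→C sequence is C_B = k₁C_{A0}(e^(−k₁τ) − e^(−k₂τ))/(k₂−k₁).
e^(−k₁τ) = e^(−2.24×0.430) = e^(−0.9632) = 0.3817; e^(−k₂τ) = e^(−0.7353) = 0.4794.
C_B = 2.24×5.65/(1.71−2.24) × (0.3817−0.4794) = (-23.88)×(-0.09769) = 2.333 mol/L.
C_A = C_{A0}e^(−k₁τ) = 2.156 mol/L, so C_C = C_{A0}−C_A−C_B = 1.161 mol/L; C_B/C_C = 2.01.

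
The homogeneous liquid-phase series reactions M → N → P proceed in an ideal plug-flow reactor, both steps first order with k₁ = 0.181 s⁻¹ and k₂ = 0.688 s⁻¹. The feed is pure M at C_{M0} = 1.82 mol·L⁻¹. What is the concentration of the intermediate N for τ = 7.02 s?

0.177 mol·L⁻¹

The intermediate concentration in a first-order A→B→C sequence is C_N = k₁C_{M0}(e^(−k₁τ) − e^(−k₂τ))/(k₂−k₁).
e^(−k₁τ) = e^(−0.181×7.02) = e^(−1.271) = 0.2807; e^(−k₂τ) = e^(−4.830) = 0.007988.
C_N = 0.181×1.82/(0.688−0.181) × (0.2807−0.007988) = 0.6497×0.2727 = 0.1772 mol·L⁻¹.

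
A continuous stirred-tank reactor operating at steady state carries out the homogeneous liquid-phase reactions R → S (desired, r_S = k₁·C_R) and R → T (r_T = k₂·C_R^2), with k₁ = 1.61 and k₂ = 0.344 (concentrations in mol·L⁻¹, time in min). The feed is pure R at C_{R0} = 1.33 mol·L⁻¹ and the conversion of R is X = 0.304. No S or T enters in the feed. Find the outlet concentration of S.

0.338 mol·L⁻¹

Exit C_R = C_{R0}(1−X) = 1.33×0.696 = 0.9257 mol·L⁻¹.
Rates in a CSTR are evaluated at the outlet concentration: r_S = 1.61×0.9257 = 1.490, r_T = 0.344×0.9257^2 = 0.2948.
Fraction of consumed R going to S: r_S/(r_S+r_T) = 0.8349.
C_S = 0.8349·C_{R0}·X = 0.8349×1.33×0.304 = 0.338 mol·L⁻¹.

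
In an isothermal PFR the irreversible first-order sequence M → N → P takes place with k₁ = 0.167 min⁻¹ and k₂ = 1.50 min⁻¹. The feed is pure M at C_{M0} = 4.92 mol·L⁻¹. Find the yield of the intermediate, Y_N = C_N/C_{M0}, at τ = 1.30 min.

0.0830

The intermediate concentration in a first-order A→B→C sequence is C_N = k₁C_{M0}(e^(−k₁τ) − e^(−k₂τ))/(k₂−k₁).
e^(−k₁τ) = e^(−0.167×1.30) = e^(−0.2171) = 0.8048; e^(−k₂τ) = e^(−1.950) = 0.1423.
C_N = 0.167×4.92/(1.50−0.167) × (0.8048−0.1423) = 0.6164×0.6626 = 0.4084 mol·L⁻¹.
Y_N = C_N/C_{M0} = 0.4084/4.92 = 0.0830.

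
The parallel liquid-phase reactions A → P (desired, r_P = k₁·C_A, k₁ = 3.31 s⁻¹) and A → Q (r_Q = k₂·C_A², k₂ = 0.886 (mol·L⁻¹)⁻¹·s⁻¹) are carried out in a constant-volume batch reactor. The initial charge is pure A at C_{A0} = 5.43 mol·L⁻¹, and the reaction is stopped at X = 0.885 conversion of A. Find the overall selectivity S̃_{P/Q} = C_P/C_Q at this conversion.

1.37

C_A = C_{A0}(1−X) = 0.6244 mol·L⁻¹.
Along a PFR/batch, dC_P/dC_A = −r_P/(r_P+r_Q) = −k₁/(k₁+k₂·C_A).
Integrating from C_{A0} to C_A: C_P = (3.31/0.886)·ln[(3.31+0.886·5.43)/(3.31+0.886·0.624)] = 3.736·ln(8.121/3.863) = 2.776 mol·L⁻¹.
C_Q = (C_{A0}−C_A)−C_P = 2.030 mol·L⁻¹; S̃_{P/Q} = 2.776/2.030 = 1.37.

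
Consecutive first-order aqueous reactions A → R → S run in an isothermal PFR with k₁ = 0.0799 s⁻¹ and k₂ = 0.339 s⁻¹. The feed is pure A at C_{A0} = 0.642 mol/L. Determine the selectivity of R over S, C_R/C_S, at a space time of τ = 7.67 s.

0.459

For first-order series with pure A initially, C_R(τ) = k₁C_{A0}/(k₂−k₁)·(e^(−k₁τ) − e^(−k₂τ)).
e^(−k₁τ) = e^(−0.0799×7.67) = e^(−0.6128) = 0.5418; e^(−k₂τ) = e^(−2.600) = 0.07426.
C_R = 0.0799×0.642/(0.339−0.0799) × (0.5418−0.07426) = 0.1980×0.4675 = 0.09256 mol/L.
C_A = C_{A0}e^(−k₁τ) = 0.3478 mol/L, so C_S = C_{A0}−C_A−C_R = 0.2016 mol/L; C_R/C_S = 0.459.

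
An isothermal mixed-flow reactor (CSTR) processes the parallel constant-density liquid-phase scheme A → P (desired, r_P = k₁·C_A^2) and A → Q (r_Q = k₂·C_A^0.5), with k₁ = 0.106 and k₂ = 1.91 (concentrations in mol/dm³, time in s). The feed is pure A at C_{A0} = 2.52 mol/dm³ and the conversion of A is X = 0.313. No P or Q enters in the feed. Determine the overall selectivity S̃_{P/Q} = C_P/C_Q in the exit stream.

0.126

Exit C_A = C_{A0}(1−X) = 2.52×0.687 = 1.731 mol/dm³.
In a CSTR the entire volume is at exit conditions, so r_P = 0.106×1.731^2 = 0.3177 and r_Q = 1.91×1.731^0.5 = 2.513.
Overall selectivity = C_P/C_Q = r_Pτ/(r_Qτ) = r_P/r_Q = 0.126.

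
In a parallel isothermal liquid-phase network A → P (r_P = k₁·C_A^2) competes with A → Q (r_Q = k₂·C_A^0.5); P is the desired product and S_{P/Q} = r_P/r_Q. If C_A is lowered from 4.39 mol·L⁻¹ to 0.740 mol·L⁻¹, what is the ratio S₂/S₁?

S_{P/Q} = (k₁/k₂)·C_A^1.5, so S₂/S₁ = (C_{A,2}/C_{A,1})^1.5.
= (0.740/4.39)^1.5 = (0.1686)^1.5 = 0.0692.
Selectivity toward P falls as C_A falls — high-concentration operation is favoured.

0.0692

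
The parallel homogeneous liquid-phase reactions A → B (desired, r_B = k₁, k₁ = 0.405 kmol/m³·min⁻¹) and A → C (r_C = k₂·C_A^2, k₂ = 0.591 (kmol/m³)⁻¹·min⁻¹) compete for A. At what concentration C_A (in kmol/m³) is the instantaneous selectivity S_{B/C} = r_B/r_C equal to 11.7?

0.242 kmol/m³

S_{B/C} = (k₁/k₂)·C_A^-2 ⇒ C_A = (S·k₂/k₁)^(-0.5).
= (11.7×0.591/0.405)^(-0.5) = (17.07)^(-0.5) = 0.242 kmol/m³.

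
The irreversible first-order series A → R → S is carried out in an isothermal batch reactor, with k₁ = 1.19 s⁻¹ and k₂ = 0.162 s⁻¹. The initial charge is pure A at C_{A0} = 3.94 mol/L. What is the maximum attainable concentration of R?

At the optimum, C_{R,max}/C_{A0} = (k₁/k₂)^[k₂/(k₂−k₁)].
= (1.19/0.162)^(0.162/(0.162−1.19)) = (7.346)^(-0.1576) = 0.7303.
C_{R,max} = 0.7303×3.94 = 2.88 mol/L.

2.88 mol/L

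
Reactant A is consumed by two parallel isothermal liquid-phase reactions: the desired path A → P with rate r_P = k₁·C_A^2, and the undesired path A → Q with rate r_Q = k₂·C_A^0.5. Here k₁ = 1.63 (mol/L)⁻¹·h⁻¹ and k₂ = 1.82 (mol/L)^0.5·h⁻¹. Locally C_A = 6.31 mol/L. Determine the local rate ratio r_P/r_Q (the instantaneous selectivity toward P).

14.2

S_{P/Q} = r_P/r_Q = (k₁·C_A^2)/(k₂·C_A^0.5) = (k₁/k₂)·C_A^1.5.
= (1.63×6.310^2) / (1.82×6.310^0.5) = 64.90/4.572 = 14.2.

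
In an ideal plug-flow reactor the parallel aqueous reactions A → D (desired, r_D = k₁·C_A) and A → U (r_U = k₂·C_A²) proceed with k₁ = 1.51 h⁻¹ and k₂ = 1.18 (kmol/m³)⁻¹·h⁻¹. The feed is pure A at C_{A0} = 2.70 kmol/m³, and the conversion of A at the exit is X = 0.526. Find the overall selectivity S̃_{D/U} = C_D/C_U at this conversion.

C_A = C_{A0}(1−X) = 1.280 kmol/m³.
Along a PFR/batch, dC_D/dC_A = −r_D/(r_D+r_U) = −k₁/(k₁+k₂·C_A).
Integrating from C_{A0} to C_A: C_D = (1.51/1.18)·ln[(1.51+1.18·2.70)/(1.51+1.18·1.28)] = 1.280·ln(4.696/3.020) = 0.5648 kmol/m³.
C_U = (C_{A0}−C_A)−C_D = 0.8554 kmol/m³; S̃_{D/U} = 0.5648/0.8554 = 0.660.

0.660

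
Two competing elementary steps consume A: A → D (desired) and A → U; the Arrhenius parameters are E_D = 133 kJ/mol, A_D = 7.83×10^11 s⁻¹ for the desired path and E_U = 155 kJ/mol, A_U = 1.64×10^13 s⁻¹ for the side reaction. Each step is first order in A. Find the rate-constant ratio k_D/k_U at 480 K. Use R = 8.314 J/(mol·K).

11.8

With equal orders, S_{D/U} = k_D/k_U = (A_D/A_U)·exp[(E_U−E_D)/(RT)].
(E_U−E_D)/(RT) = (155−133)×10³/(8.314×480) = 22000/3991 = 5.513.
k_D/k_U = (7.83×10^11/1.64×10^13)·exp(5.513) = 0.04774 × 247.8 = 11.8.
Since E_D < E_U, lowering the temperature improves selectivity toward D.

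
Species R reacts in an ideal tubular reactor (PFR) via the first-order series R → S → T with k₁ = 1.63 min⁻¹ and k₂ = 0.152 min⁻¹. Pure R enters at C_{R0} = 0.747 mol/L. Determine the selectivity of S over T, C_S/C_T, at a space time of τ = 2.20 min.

Solving the coupled first-order balances gives C_S(τ) = [k₁/(k₂−k₁)]·C_{R0}·(e^(−k₁τ) − e^(−k₂τ)).
e^(−k₁τ) = e^(−1.63×2.20) = e^(−3.586) = 0.02771; e^(−k₂τ) = e^(−0.3344) = 0.7158.
C_S = 1.63×0.747/(0.152−1.63) × (0.02771−0.7158) = (-0.8238)×(-0.6881) = 0.5668 mol/L.
C_R = C_{R0}e^(−k₁τ) = 0.02070 mol/L, so C_T = C_{R0}−C_R−C_S = 0.1595 mol/L; C_S/C_T = 3.55.

3.55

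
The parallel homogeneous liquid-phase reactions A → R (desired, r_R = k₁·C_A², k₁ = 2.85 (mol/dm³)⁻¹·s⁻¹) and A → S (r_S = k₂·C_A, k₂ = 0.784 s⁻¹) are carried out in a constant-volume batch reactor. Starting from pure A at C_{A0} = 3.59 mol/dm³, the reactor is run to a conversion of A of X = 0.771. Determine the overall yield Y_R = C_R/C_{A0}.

C_A = C_{A0}(1−X) = 0.8221 mol/dm³.
Along a PFR/batch, dC_S/dC_A = −r_S/(r_R+r_S) = −k₂/(k₂+k₁·C_A).
Integrating from C_{A0} to C_A: C_S = (0.784/2.85)·ln[(0.784+2.85·3.59)/(0.784+2.85·0.822)] = 0.2751·ln(11.02/3.127) = 0.3464 mol/dm³.
Then C_R = (C_{A0}−C_A) − C_S = 2.768 − 0.3464 = 2.421 mol/dm³.
Y_R = C_R/C_{A0} = 2.421/3.59 = 0.675.

0.675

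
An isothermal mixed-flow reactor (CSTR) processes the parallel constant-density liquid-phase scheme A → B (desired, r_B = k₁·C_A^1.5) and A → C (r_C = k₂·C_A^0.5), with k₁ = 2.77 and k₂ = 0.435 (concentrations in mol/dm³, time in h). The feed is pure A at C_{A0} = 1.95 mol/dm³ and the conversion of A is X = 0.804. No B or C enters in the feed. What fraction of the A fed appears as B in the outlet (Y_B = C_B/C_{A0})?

Exit C_A = C_{A0}(1−X) = 1.95×0.196 = 0.3822 mol/dm³.
Rates in a CSTR are evaluated at the outlet concentration: r_B = 2.77×0.3822^1.5 = 0.6545, r_C = 0.435×0.3822^0.5 = 0.2689.
Fraction of consumed A going to B: r_B/(r_B+r_C) = 0.7088.
C_B = 0.7088·C_{A0}·X = 0.7088×1.95×0.804 = 1.11 mol/dm³; Y_B = C_B/C_{A0} = 0.570.

0.570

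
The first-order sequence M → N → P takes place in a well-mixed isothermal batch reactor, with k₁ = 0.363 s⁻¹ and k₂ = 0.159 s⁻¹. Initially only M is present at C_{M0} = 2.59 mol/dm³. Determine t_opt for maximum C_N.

The intermediate peaks when r₁ = r₂, i.e. k₁e^(−k₁t) = k₂e^(−k₂t), giving t_opt = ln(k₂/k₁)/(k₂−k₁).
= ln(0.159/0.363)/(0.159−0.363) = ln(0.4380)/-0.2040 = -0.8255/-0.2040 = 4.05 s.

4.05 s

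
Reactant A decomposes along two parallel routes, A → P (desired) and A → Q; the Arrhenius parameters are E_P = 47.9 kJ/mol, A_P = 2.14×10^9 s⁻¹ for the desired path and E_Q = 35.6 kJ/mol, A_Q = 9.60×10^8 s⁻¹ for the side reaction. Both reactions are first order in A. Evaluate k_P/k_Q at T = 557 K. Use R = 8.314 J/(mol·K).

Since both paths have the same order in A, the concentration cancels and S_{P/Q} = k_P/k_Q = (A_P/A_Q)·exp[(E_Q−E_P)/(RT)].
(E_Q−E_P)/(RT) = (35.6−47.9)×10³/(8.314×557) = -12300/4631 = -2.656.
k_P/k_Q = (2.14×10^9/9.60×10^8)·exp(-2.656) = 2.229 × 0.07022 = 0.157.

0.157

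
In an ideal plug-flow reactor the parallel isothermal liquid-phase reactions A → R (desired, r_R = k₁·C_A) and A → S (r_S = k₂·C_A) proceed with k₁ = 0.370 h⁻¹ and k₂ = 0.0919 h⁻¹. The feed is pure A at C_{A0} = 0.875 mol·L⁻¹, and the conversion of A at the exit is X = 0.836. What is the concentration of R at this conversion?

0.586 mol·L⁻¹

C_A = C_{A0}(1−X) = 0.1435 mol·L⁻¹.
Both paths are first order in A, so the instantaneous fraction to R is constant: dC_R/d(−C_A) = k₁/(k₁+k₂) = 0.8010.
C_R = 0.8010·(C_{A0}−C_A) = 0.8010×0.7315 = 0.586 mol·L⁻¹.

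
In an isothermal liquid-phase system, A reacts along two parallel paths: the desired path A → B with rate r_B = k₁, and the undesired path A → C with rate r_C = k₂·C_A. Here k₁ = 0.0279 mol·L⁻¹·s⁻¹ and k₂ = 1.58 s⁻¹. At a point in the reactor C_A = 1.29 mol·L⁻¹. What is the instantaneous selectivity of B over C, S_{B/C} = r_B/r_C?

0.0137

S_{B/C} = r_B/r_C = (k₁)/(k₂·C_A) = (k₁/k₂)·C_A⁻¹.
= (0.0279) / (1.58×1.290) = 0.02790/2.038 = 0.0137.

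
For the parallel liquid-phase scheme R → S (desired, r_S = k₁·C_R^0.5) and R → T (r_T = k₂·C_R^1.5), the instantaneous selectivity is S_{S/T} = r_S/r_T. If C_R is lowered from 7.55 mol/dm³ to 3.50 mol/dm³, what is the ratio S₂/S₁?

S_{S/T} = (k₁/k₂)·C_R⁻¹, so S₂/S₁ = (C_{R,2}/C_{R,1})⁻¹.
= 7.55/3.50 = 2.16.
Selectivity toward S rises as C_R falls — low-concentration operation is favoured.

2.16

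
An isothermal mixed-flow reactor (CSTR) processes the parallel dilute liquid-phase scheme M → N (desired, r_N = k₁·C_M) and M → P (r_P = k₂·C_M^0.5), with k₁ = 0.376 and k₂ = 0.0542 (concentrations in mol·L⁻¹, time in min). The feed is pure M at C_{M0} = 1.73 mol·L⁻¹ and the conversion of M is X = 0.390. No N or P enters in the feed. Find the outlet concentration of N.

0.592 mol·L⁻¹

Exit C_M = C_{M0}(1−X) = 1.73×0.610 = 1.055 mol·L⁻¹.
In a CSTR the entire volume is at exit conditions, so r_N = 0.376×1.055 = 0.3968 and r_P = 0.0542×1.055^0.5 = 0.05568.
Fraction of consumed M going to N: r_N/(r_N+r_P) = 0.8769.
C_N = 0.8769·C_{M0}·X = 0.8769×1.73×0.390 = 0.592 mol·L⁻¹.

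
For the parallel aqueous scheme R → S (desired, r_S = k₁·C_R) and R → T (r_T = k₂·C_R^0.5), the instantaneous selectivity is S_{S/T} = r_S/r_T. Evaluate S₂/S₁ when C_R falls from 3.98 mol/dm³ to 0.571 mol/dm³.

0.379

S_{S/T} = (k₁/k₂)·C_R^0.5, so S₂/S₁ = (C_{R,2}/C_{R,1})^0.5.
= (0.571/3.98)^0.5 = (0.1435)^0.5 = 0.379.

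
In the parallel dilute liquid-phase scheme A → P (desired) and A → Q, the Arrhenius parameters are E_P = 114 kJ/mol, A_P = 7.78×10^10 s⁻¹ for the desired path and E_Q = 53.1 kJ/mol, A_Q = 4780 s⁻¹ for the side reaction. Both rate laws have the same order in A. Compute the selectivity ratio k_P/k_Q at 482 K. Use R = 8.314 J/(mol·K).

Since both paths have the same order in A, the concentration cancels and S_{P/Q} = k_P/k_Q = (A_P/A_Q)·exp[(E_Q−E_P)/(RT)].
(E_Q−E_P)/(RT) = (53.1−114)×10³/(8.314×482) = -60900/4007 = -15.20.
k_P/k_Q = (7.78×10^10/4780)·exp(-15.20) = 1.628×10^7 × 2.512×10^-7 = 4.09.

4.09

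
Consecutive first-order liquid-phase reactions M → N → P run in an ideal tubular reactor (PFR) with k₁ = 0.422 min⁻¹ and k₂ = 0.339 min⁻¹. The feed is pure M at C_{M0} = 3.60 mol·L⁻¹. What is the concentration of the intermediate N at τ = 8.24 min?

0.555 mol·L⁻¹

For first-order series with pure M initially, C_N(τ) = k₁C_{M0}/(k₂−k₁)·(e^(−k₁τ) − e^(−k₂τ)).
e^(−k₁τ) = e^(−0.422×8.24) = e^(−3.477) = 0.03089; e^(−k₂τ) = e^(−2.793) = 0.06122.
C_N = 0.422×3.60/(0.339−0.422) × (0.03089−0.06122) = (-18.30)×(-0.03032) = 0.5550 mol·L⁻¹.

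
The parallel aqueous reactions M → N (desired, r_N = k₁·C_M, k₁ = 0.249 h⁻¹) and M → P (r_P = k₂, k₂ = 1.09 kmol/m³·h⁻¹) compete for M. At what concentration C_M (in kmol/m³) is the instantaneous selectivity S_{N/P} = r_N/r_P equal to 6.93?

30.3 kmol/m³

S_{N/P} = (k₁/k₂)·C_M ⇒ C_M = S·k₂/k₁.
= 6.93×1.09/0.249 = 30.3 kmol/m³.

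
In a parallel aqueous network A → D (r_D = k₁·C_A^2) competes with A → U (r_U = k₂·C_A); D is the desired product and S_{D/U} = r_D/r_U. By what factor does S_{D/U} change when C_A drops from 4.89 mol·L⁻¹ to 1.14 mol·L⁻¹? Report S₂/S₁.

0.233

S_{D/U} = (k₁/k₂)·C_A, so S₂/S₁ = (C_{A,2}/C_{A,1}).
= 1.14/4.89 = 0.233.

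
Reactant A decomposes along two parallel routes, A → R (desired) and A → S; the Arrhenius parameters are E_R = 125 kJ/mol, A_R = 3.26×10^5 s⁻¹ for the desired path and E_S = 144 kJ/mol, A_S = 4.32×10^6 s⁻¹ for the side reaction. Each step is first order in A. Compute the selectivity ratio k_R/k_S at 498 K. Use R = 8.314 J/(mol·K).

7.42

Since both paths have the same order in A, the concentration cancels and S_{R/S} = k_R/k_S = (A_R/A_S)·exp[(E_S−E_R)/(RT)].
(E_S−E_R)/(RT) = (144−125)×10³/(8.314×498) = 19000/4140 = 4.589.
k_R/k_S = (3.26×10^5/4.32×10^6)·exp(4.589) = 0.07546 × 98.39 = 7.42.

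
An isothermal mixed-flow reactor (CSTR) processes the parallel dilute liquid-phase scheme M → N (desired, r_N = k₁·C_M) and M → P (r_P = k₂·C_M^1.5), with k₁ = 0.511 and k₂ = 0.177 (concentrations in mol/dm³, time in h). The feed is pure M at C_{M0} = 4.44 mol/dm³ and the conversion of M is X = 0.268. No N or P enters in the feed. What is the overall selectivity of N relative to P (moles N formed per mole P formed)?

1.60

Exit C_M = C_{M0}(1−X) = 4.44×0.732 = 3.250 mol/dm³.
Rates in a CSTR are evaluated at the outlet concentration: r_N = 0.511×3.250 = 1.661, r_P = 0.177×3.250^1.5 = 1.037.
Overall selectivity = C_N/C_P = r_Nτ/(r_Pτ) = r_N/r_P = 1.60.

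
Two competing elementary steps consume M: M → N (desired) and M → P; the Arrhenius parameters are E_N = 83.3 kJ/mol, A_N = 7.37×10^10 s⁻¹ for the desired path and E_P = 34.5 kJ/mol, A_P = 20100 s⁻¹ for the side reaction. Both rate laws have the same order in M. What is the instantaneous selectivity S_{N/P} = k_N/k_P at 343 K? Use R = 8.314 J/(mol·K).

With equal orders, S_{N/P} = k_N/k_P = (A_N/A_P)·exp[(E_P−E_N)/(RT)].
(E_P−E_N)/(RT) = (34.5−83.3)×10³/(8.314×343) = -48800/2852 = -17.11.
k_N/k_P = (7.37×10^10/20100)·exp(-17.11) = 3.667×10^6 × 3.699×10^-8 = 0.136.
Since E_N > E_P, raising the temperature improves selectivity toward N.

0.136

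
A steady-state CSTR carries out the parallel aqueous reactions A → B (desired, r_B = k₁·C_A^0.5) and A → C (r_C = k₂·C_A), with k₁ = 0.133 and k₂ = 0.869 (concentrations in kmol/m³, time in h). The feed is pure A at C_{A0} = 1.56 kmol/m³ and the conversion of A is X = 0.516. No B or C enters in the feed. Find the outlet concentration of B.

0.121 kmol/m³

Exit C_A = C_{A0}(1−X) = 1.56×0.484 = 0.7550 kmol/m³.
Rates in a CSTR are evaluated at the outlet concentration: r_B = 0.133×0.7550^0.5 = 0.1156, r_C = 0.869×0.7550 = 0.6561.
Fraction of consumed A going to B: r_B/(r_B+r_C) = 0.1498.
C_B = 0.1498·C_{A0}·X = 0.1498×1.56×0.516 = 0.121 kmol/m³.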